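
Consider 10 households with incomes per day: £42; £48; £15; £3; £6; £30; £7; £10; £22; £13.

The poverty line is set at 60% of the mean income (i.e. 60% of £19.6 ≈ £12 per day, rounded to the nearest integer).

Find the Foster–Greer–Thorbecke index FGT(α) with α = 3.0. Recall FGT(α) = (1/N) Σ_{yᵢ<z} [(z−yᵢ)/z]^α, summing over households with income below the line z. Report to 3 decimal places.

0.062

Below the line: £3, £6, £7, £10 (q = 4 of N = 10).
Shortfall ratios: (12−3)/12 = 0.7500; (12−6)/12 = 0.5000; (12−7)/12 = 0.4167; (12−10)/12 = 0.1667.
Raised to α = 3.0: 0.42188; 0.12500; 0.07234; 0.00463.
Sum = 0.623843; FGT(3.0) = 0.623843 / 10 = 0.062.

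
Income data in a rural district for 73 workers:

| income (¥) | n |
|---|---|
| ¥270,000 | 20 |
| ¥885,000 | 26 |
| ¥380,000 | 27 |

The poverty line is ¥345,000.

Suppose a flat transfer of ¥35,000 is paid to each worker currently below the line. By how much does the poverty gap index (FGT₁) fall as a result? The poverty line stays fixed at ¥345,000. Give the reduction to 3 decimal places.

0.028

Before: below the line — 20×¥270,000; poverty gap index (FGT₁) = 0.05956.
After the ¥35,000 transfer: below the line — 20×¥305,000; poverty gap index (FGT₁) = 0.03176.
Reduction = 0.05956 − 0.03176 = 0.028.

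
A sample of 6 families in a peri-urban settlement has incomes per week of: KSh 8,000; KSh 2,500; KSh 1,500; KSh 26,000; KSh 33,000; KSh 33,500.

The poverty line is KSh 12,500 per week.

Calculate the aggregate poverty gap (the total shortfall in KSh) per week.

KSh 25,500

Below the line: KSh 1,500, KSh 2,500, KSh 8,000 (q = 3 of N = 6).
Individual gaps: 12500−1500 = 11000; 12500−2500 = 10000; 12500−8000 = 4500.
Aggregate gap = KSh 25,500.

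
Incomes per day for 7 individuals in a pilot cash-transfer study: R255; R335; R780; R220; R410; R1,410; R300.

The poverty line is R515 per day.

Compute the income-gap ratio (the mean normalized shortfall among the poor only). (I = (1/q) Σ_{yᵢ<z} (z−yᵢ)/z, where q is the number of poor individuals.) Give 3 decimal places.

Incomes under z: R220, R255, R300, R335, R410 (q = 5 of N = 7).
Relative gaps: 0.5728, 0.5049, 0.4175, 0.3495, 0.2039; sum = 2.048544.
The income-gap ratio divides by q (the poor only): 2.048544 / 5 = 0.410.

0.410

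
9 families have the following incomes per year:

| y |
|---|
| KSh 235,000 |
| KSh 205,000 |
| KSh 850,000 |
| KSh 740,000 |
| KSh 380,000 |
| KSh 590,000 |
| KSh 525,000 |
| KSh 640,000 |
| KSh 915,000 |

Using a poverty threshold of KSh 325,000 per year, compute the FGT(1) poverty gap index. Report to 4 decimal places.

Below z: KSh 205,000, KSh 235,000 (q = 2 of N = 9).
Shortfall ratios: (325000−205000)/325000 = 0.3692; (325000−235000)/325000 = 0.2769.
Sum of shortfalls = 0.646154; P₁ averages over all N: 0.646154 / 9 = 0.0718.

0.0718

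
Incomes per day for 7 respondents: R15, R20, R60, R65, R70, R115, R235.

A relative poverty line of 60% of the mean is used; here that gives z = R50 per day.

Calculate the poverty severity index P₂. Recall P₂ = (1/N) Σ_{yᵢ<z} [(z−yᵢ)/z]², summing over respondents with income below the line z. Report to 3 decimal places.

0.121

Below z: R15, R20 (q = 2 of N = 7).
Shortfall ratios: (50−15)/50 = 0.7000; (50−20)/50 = 0.6000.
Squared: 0.4900; 0.3600.
Sum = 0.850000; P₂ = 0.850000 / 7 = 0.121.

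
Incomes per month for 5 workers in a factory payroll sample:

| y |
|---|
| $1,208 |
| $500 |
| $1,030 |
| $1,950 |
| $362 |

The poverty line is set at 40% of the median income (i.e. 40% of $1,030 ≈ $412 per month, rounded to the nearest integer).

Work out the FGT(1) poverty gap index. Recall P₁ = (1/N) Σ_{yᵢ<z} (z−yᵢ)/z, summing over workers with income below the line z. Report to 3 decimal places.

0.024

Below the line: $362 (q = 1 of N = 5).
Gap ratios (z−y)/z: (412−362)/412 = 0.1214.
Σ = 0.121359. Dividing by the full population N = 5 gives P₁ = 0.024.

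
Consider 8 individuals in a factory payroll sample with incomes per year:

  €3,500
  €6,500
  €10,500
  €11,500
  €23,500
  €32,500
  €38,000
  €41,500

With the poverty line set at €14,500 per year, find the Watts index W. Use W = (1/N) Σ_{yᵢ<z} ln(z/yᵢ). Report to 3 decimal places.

Below z: €3,500, €6,500, €10,500, €11,500 (q = 4 of N = 8).
ln(z/y) terms: ln(14500/3500) = 1.4214; ln(14500/6500) = 0.8023; ln(14500/10500) = 0.3228; ln(14500/11500) = 0.2318.
W = 2.778307 / 8 = 0.347.

0.347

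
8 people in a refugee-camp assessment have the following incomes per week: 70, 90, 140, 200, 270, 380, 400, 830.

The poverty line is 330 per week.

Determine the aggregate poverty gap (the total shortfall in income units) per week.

Poor units: 70, 90, 140, 200, 270 (q = 5 of N = 8).
Individual gaps: 330−70 = 260; 330−90 = 240; 330−140 = 190; 330−200 = 130; 330−270 = 60.
Aggregate gap = 880.

880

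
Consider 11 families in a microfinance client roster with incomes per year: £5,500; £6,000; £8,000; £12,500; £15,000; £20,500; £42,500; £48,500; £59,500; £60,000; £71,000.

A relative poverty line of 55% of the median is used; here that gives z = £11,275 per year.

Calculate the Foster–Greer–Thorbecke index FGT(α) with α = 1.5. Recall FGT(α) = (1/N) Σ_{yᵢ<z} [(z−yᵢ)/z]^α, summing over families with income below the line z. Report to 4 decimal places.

Below the line: £5,500, £6,000, £8,000 (q = 3 of N = 11).
Normalized shortfalls: (11275−5500)/11275 = 0.5122; (11275−6000)/11275 = 0.4678; (11275−8000)/11275 = 0.2905.
Raised to α = 1.5: 0.36657; 0.32001; 0.15655.
Sum = 0.843119; FGT(1.5) = 0.843119 / 11 = 0.0766.

0.0766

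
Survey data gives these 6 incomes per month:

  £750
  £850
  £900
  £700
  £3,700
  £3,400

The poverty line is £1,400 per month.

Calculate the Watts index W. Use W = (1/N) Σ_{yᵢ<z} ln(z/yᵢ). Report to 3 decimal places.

Below z: £700, £750, £850, £900 (q = 4 of N = 6).
Log gaps: ln(1400/700) = 0.6931; ln(1400/750) = 0.6242; ln(1400/850) = 0.4990; ln(1400/900) = 0.4418.
W = 2.258125 / 6 = 0.376.

0.376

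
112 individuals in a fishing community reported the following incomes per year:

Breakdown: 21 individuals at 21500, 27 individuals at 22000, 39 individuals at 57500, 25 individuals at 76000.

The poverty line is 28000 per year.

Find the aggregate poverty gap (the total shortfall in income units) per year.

Below z: 21×21500, 27×22000 (q = 48 of N = 112).
Individual gaps: 21×(28000−21500) = 136500; 27×(28000−22000) = 162000.
Aggregate gap = 298500.

298500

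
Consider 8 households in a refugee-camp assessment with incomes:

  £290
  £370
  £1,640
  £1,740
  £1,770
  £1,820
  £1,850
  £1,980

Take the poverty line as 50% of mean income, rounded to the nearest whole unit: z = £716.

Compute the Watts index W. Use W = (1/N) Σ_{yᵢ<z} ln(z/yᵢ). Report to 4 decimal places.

0.1955

Poor units: £290, £370 (q = 2 of N = 8).
Log shortfalls: ln(716/290) = 0.9038; ln(716/370) = 0.6602.
W = 1.563976 / 8 = 0.1955.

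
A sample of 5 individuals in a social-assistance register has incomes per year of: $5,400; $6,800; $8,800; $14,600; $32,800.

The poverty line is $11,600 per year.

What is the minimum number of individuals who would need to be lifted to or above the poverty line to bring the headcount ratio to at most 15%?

Currently q = 3 of N = 5 are below the line (H = 0.600).
A headcount ratio of at most 15% allows at most ⌊0.15 × 5⌋ = 0 poor individuals.
So at least 3 − 0 = 3 must be lifted.

3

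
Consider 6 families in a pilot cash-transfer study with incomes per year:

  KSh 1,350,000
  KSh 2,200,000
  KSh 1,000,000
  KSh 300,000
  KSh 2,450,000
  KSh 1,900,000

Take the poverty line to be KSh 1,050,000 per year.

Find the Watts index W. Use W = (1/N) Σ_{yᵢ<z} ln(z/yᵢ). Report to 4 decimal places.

Below the line: KSh 300,000, KSh 1,000,000 (q = 2 of N = 6).
Log shortfalls: ln(1050000/300000) = 1.2528; ln(1050000/1000000) = 0.0488.
W = 1.301553 / 6 = 0.2169.

0.2169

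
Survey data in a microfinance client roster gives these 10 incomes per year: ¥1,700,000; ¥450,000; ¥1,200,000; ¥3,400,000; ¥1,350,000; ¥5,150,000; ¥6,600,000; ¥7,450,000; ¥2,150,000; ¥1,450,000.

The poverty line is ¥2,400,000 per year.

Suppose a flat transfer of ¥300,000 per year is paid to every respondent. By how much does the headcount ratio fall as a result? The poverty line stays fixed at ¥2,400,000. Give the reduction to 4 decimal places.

Before: below the line — ¥450,000, ¥1,200,000, ¥1,350,000, ¥1,450,000, ¥1,700,000, ¥2,150,000; headcount ratio = 0.600000.
After the ¥300,000 transfer: below the line — ¥750,000, ¥1,500,000, ¥1,650,000, ¥1,750,000, ¥2,000,000; headcount ratio = 0.500000.
Reduction = 0.600000 − 0.500000 = 0.1000.

0.1000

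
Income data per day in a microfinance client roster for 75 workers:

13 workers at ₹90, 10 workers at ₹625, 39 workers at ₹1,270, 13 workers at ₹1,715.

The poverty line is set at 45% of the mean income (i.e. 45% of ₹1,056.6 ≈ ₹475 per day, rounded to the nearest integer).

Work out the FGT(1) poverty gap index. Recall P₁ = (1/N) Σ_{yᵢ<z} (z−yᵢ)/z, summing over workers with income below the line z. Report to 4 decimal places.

0.1405

Below the line: 13×₹90 (q = 13 of N = 75).
Gap ratios (z−y)/z: (475−90)/475 = 0.8105 (×13).
Σ = 10.536842. Dividing by the full population N = 75 gives P₁ = 0.1405.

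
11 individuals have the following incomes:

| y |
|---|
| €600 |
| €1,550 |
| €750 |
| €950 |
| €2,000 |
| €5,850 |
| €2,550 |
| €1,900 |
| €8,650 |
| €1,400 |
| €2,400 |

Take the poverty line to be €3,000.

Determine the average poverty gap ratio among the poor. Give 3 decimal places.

Below z: €600, €750, €950, €1,400, €1,550, €1,900, €2,000, €2,400, €2,550 (q = 9 of N = 11).
Relative gaps: 0.8000, 0.7500, 0.6833, 0.5333, 0.4833, 0.3667, 0.3333, 0.2000, 0.1500; sum = 4.300000.
I averages over the q = 9 poor units only: 4.300000 / 9 = 0.478.

0.478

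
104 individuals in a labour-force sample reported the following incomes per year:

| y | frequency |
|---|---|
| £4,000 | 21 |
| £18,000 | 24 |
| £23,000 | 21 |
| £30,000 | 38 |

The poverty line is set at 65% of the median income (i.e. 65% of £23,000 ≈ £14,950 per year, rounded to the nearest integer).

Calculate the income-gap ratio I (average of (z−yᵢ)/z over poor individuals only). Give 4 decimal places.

0.7324

Below the line: 21×£4,000 (q = 21 of N = 104).
Shortfall ratios (z−y)/z: 0.7324 (×21); sum = 15.381271.
I averages over the q = 21 poor units only: 15.381271 / 21 = 0.7324.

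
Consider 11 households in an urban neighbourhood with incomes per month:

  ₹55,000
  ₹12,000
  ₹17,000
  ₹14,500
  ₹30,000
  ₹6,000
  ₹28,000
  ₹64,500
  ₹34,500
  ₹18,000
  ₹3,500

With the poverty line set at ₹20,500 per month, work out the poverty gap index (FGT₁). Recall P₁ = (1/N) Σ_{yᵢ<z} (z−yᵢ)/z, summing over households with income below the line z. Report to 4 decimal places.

Poor units: ₹3,500, ₹6,000, ₹12,000, ₹14,500, ₹17,000, ₹18,000 (q = 6 of N = 11).
Normalized shortfalls: (20500−3500)/20500 = 0.8293; (20500−6000)/20500 = 0.7073; (20500−12000)/20500 = 0.4146; (20500−14500)/20500 = 0.2927; (20500−17000)/20500 = 0.1707; (20500−18000)/20500 = 0.1220.
Sum of shortfalls = 2.536585; P₁ averages over all N: 2.536585 / 11 = 0.2306.

0.2306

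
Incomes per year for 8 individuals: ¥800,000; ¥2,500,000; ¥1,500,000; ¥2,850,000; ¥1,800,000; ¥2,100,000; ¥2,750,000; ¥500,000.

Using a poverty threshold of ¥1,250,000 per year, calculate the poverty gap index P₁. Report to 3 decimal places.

0.120

Poor units: ¥500,000, ¥800,000 (q = 2 of N = 8).
Relative gaps: (1250000−500000)/1250000 = 0.6000; (1250000−800000)/1250000 = 0.3600.
Σ = 0.960000. Dividing by the full population N = 8 gives P₁ = 0.120.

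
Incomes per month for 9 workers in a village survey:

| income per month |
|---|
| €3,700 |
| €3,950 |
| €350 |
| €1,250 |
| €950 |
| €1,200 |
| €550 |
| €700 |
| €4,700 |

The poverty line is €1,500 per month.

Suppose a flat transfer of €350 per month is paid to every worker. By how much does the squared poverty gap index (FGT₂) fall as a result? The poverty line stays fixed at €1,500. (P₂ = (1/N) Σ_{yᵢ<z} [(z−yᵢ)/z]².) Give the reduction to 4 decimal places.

0.1026

Before: below the line — €350, €550, €700, €950, €1,200, €1,250; squared poverty gap index (FGT₂) = 0.163951.
After the €350 transfer: below the line — €700, €900, €1,050, €1,300; squared poverty gap index (FGT₂) = 0.061358.
Reduction = 0.163951 − 0.061358 = 0.1026.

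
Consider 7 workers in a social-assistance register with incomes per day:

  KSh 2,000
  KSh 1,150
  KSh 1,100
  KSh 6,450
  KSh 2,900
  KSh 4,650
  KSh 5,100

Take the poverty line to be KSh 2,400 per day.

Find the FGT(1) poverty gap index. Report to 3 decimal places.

Below z: KSh 1,100, KSh 1,150, KSh 2,000 (q = 3 of N = 7).
Relative gaps: (2400−1100)/2400 = 0.5417; (2400−1150)/2400 = 0.5208; (2400−2000)/2400 = 0.1667.
Sum of shortfalls = 1.229167; P₁ averages over all N: 1.229167 / 7 = 0.176.

0.176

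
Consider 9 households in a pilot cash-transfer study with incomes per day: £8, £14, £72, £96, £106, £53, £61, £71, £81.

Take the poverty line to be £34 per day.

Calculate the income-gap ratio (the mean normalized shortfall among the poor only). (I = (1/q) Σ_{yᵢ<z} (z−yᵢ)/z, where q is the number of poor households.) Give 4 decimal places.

Below the line: £8, £14 (q = 2 of N = 9).
Relative gaps: 0.7647, 0.5882; sum = 1.352941.
The income-gap ratio divides by q (the poor only): 1.352941 / 2 = 0.6765.

0.6765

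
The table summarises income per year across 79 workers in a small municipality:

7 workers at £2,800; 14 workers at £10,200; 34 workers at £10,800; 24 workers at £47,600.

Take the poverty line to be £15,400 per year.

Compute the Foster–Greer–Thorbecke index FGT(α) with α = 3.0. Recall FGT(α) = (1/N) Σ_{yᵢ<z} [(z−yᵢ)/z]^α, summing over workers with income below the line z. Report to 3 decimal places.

Incomes under z: 7×£2,800, 14×£10,200, 34×£10,800 (q = 55 of N = 79).
Normalized shortfalls: (15400−2800)/15400 = 0.8182 (×7); (15400−10200)/15400 = 0.3377 (×14); (15400−10800)/15400 = 0.2987 (×34).
Raised to α = 3.0: 0.54771 (×7); 0.03850 (×14); 0.02665 (×34).
Sum = 5.279073; FGT(3.0) = 5.279073 / 79 = 0.067.

0.067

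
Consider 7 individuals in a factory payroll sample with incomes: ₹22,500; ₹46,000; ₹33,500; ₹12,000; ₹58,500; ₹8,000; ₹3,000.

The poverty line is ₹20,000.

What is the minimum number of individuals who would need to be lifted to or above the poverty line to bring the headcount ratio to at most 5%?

Currently q = 3 of N = 7 are below the line (H = 0.429).
A headcount ratio of at most 5% allows at most ⌊0.05 × 7⌋ = 0 poor individuals.
So at least 3 − 0 = 3 must be lifted.

3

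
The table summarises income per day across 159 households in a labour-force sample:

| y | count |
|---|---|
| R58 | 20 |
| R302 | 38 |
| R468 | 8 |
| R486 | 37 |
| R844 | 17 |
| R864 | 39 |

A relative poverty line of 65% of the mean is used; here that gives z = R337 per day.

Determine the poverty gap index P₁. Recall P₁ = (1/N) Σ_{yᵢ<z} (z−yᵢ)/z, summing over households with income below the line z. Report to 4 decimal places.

Incomes under z: 20×R58, 38×R302 (q = 58 of N = 159).
Shortfall ratios: (337−58)/337 = 0.8279 (×20); (337−302)/337 = 0.1039 (×38).
Σ = 20.504451. Dividing by the full population N = 159 gives P₁ = 0.1290.

0.1290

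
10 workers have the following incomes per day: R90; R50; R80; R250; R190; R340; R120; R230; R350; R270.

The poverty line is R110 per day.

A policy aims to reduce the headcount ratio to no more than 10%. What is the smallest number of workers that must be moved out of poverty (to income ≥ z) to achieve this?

2

Currently q = 3 of N = 10 are below the line (H = 0.300).
A headcount ratio of at most 10% allows at most ⌊0.10 × 10⌋ = 1 poor workers.
So at least 3 − 1 = 2 must be lifted.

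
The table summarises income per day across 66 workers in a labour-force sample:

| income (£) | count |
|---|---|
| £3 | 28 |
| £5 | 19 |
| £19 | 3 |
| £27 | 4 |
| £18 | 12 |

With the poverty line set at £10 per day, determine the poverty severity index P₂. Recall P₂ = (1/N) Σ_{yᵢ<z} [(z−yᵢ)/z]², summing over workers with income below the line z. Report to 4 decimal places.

0.2798

Poor units: 28×£3, 19×£5 (q = 47 of N = 66).
Shortfall ratios: (10−3)/10 = 0.7000 (×28); (10−5)/10 = 0.5000 (×19).
Squared: 0.4900 (×28); 0.2500 (×19).
Sum = 18.470000; P₂ = 18.470000 / 66 = 0.2798.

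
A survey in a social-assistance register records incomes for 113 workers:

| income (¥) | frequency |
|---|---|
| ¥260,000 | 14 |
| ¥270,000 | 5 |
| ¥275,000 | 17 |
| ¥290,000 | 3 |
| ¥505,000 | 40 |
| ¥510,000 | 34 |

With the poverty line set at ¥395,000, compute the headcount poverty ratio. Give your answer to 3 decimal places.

39 of the 113 workers have income below ¥395,000.
H = 39/113 = 0.345.

0.345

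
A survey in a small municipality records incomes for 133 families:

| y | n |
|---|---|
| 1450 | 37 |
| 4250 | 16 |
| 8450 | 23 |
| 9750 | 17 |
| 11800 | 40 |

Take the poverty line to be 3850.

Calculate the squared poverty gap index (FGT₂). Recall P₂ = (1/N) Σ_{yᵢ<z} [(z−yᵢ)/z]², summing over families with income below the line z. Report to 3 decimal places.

0.108

Poor units: 37×1450 (q = 37 of N = 133).
Relative gaps: (3850−1450)/3850 = 0.6234 (×37).
Squared: 0.3886 (×37).
Sum = 14.378141; P₂ = 14.378141 / 133 = 0.108.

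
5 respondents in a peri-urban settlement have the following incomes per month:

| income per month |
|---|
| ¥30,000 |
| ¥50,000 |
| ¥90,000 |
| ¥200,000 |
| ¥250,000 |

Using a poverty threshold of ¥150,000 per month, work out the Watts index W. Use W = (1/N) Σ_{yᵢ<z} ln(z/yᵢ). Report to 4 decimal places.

Below the line: ¥30,000, ¥50,000, ¥90,000 (q = 3 of N = 5).
Log shortfalls: ln(150000/30000) = 1.6094; ln(150000/50000) = 1.0986; ln(150000/90000) = 0.5108.
W = 3.218876 / 5 = 0.6438.

0.6438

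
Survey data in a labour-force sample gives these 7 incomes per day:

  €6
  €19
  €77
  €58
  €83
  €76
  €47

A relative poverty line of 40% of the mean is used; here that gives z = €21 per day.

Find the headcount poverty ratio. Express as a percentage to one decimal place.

2 of the 7 respondents have income below €21.
H = 2/7 = 28.6%.

28.6%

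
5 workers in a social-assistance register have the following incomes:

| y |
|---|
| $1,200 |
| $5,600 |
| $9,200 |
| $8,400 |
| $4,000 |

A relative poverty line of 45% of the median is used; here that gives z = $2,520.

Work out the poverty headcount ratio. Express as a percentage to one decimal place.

20.0%

1 of the 5 workers have income below $2,520.
H = 1/5 = 20.0%.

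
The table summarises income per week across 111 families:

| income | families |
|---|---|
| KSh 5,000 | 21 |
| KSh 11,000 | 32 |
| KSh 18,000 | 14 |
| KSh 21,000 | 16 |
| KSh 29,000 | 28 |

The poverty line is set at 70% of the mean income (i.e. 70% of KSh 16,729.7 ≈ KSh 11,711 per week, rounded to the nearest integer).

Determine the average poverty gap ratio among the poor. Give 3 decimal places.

0.264

Below the line: 21×KSh 5,000, 32×KSh 11,000 (q = 53 of N = 111).
Relative gaps: 0.5731 (×21), 0.0607 (×32); sum = 13.976859.
I averages over the q = 53 poor units only: 13.976859 / 53 = 0.264.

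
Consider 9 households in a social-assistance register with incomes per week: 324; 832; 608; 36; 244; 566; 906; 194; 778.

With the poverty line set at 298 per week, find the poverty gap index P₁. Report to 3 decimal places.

0.157

Poor units: 36, 194, 244 (q = 3 of N = 9).
Shortfall ratios: (298−36)/298 = 0.8792; (298−194)/298 = 0.3490; (298−244)/298 = 0.1812.
Sum of shortfalls = 1.409396; P₁ averages over all N: 1.409396 / 9 = 0.157.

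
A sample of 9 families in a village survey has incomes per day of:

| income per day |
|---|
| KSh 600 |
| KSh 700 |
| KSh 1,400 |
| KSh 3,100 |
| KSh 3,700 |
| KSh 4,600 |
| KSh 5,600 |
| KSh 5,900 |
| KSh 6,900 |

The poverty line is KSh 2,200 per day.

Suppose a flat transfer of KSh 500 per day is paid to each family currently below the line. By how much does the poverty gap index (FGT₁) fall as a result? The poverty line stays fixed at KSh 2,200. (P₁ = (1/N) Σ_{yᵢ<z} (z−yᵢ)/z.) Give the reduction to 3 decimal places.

Before: below the line — KSh 600, KSh 700, KSh 1,400; poverty gap index (FGT₁) = 0.19697.
After the KSh 500 transfer: below the line — KSh 1,100, KSh 1,200, KSh 1,900; poverty gap index (FGT₁) = 0.12121.
Reduction = 0.19697 − 0.12121 = 0.076.

0.076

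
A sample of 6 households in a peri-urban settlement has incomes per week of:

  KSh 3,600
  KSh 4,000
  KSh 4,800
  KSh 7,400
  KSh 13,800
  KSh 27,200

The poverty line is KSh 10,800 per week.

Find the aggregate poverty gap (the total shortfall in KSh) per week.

Incomes under z: KSh 3,600, KSh 4,000, KSh 4,800, KSh 7,400 (q = 4 of N = 6).
Individual gaps: 10800−3600 = 7200; 10800−4000 = 6800; 10800−4800 = 6000; 10800−7400 = 3400.
Aggregate gap = KSh 23,400.

KSh 23,400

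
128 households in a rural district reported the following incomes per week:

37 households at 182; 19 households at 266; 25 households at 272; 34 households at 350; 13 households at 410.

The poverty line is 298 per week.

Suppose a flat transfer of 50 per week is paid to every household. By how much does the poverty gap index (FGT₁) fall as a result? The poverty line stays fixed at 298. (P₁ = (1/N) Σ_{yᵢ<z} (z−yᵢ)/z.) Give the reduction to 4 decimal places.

Before: below the line — 37×182, 19×266, 25×272; poverty gap index (FGT₁) = 0.145501.
After the 50 transfer: below the line — 37×232; poverty gap index (FGT₁) = 0.064021.
Reduction = 0.145501 − 0.064021 = 0.0815.

0.0815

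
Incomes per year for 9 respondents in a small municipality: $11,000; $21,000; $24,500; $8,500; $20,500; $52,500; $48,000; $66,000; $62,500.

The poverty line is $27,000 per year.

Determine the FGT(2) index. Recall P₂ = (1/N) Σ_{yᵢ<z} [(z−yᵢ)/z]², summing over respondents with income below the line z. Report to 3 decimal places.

0.104

Below the line: $8,500, $11,000, $20,500, $21,000, $24,500 (q = 5 of N = 9).
Gap ratios (z−y)/z: (27000−8500)/27000 = 0.6852; (27000−11000)/27000 = 0.5926; (27000−20500)/27000 = 0.2407; (27000−21000)/27000 = 0.2222; (27000−24500)/27000 = 0.0926.
Squared: 0.4695; 0.3512; 0.0580; 0.0494; 0.0086.
Sum = 0.936557; P₂ = 0.936557 / 9 = 0.104.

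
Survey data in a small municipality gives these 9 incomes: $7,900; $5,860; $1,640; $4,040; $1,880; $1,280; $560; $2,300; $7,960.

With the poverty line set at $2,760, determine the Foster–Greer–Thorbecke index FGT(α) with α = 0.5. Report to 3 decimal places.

Incomes under z: $560, $1,280, $1,640, $1,880, $2,300 (q = 5 of N = 9).
Relative gaps: (2760−560)/2760 = 0.7971; (2760−1280)/2760 = 0.5362; (2760−1640)/2760 = 0.4058; (2760−1880)/2760 = 0.3188; (2760−2300)/2760 = 0.1667.
Raised to α = 0.5: 0.89281; 0.73228; 0.63702; 0.56466; 0.40825.
Sum = 3.235014; FGT(0.5) = 3.235014 / 9 = 0.359.

0.359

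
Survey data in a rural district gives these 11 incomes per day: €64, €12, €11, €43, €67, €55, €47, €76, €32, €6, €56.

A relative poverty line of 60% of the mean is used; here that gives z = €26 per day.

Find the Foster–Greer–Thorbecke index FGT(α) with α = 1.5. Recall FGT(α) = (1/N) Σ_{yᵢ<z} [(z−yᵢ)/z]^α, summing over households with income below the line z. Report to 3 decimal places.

0.137

Incomes under z: €6, €11, €12 (q = 3 of N = 11).
Gap ratios (z−y)/z: (26−6)/26 = 0.7692; (26−11)/26 = 0.5769; (26−12)/26 = 0.5385.
Raised to α = 1.5: 0.67466; 0.43820; 0.39512.
Sum = 1.507987; FGT(1.5) = 1.507987 / 11 = 0.137.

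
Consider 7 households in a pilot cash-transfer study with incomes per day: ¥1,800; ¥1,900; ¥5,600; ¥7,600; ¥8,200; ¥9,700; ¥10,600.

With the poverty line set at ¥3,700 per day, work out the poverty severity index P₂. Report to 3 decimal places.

Below the line: ¥1,800, ¥1,900 (q = 2 of N = 7).
Shortfall ratios: (3700−1800)/3700 = 0.5135; (3700−1900)/3700 = 0.4865.
Squared: 0.2637; 0.2367.
Sum = 0.500365; P₂ = 0.500365 / 7 = 0.071.

0.071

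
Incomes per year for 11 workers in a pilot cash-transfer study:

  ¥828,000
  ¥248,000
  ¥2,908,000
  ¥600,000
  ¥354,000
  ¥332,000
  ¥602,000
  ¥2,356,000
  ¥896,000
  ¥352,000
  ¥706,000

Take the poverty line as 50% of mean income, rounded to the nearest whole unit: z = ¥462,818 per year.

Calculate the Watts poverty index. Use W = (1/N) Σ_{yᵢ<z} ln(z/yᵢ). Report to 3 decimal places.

Below z: ¥248,000, ¥332,000, ¥352,000, ¥354,000 (q = 4 of N = 11).
ln(z/y) terms: ln(462818/248000) = 0.6239; ln(462818/332000) = 0.3322; ln(462818/352000) = 0.2737; ln(462818/354000) = 0.2680.
W = 1.497844 / 11 = 0.136.

0.136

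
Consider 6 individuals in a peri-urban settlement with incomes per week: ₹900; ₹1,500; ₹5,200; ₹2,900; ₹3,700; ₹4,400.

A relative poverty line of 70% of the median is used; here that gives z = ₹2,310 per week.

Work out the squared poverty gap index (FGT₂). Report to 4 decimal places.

0.0826

Poor units: ₹900, ₹1,500 (q = 2 of N = 6).
Relative gaps: (2310−900)/2310 = 0.6104; (2310−1500)/2310 = 0.3506.
Squared: 0.3726; 0.1230.
Sum = 0.495530; P₂ = 0.495530 / 6 = 0.0826.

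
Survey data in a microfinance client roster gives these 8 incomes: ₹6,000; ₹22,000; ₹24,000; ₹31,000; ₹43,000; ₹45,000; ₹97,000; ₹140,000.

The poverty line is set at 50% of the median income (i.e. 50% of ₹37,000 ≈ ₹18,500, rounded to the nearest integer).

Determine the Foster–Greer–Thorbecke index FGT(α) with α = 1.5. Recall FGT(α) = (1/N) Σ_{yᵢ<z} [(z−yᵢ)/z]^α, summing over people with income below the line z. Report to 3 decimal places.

0.069

Incomes under z: ₹6,000 (q = 1 of N = 8).
Gap ratios (z−y)/z: (18500−6000)/18500 = 0.6757.
Raised to α = 1.5: 0.55540.
Sum = 0.555402; FGT(1.5) = 0.555402 / 8 = 0.069.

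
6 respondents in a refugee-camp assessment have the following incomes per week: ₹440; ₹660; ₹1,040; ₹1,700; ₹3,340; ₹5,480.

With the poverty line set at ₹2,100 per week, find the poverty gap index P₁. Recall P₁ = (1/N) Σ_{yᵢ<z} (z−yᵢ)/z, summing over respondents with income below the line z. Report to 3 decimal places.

Below the line: ₹440, ₹660, ₹1,040, ₹1,700 (q = 4 of N = 6).
Normalized shortfalls: (2100−440)/2100 = 0.7905; (2100−660)/2100 = 0.6857; (2100−1040)/2100 = 0.5048; (2100−1700)/2100 = 0.1905.
Sum of shortfalls = 2.171429; P₁ averages over all N: 2.171429 / 6 = 0.362.

0.362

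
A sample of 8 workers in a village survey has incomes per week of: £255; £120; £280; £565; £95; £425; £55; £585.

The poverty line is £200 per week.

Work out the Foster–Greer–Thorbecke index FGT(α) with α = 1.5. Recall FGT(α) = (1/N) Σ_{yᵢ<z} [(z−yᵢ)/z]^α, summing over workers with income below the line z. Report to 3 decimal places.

0.156

Below the line: £55, £95, £120 (q = 3 of N = 8).
Gap ratios (z−y)/z: (200−55)/200 = 0.7250; (200−95)/200 = 0.5250; (200−120)/200 = 0.4000.
Raised to α = 1.5: 0.61732; 0.38040; 0.25298.
Sum = 1.250696; FGT(1.5) = 1.250696 / 8 = 0.156.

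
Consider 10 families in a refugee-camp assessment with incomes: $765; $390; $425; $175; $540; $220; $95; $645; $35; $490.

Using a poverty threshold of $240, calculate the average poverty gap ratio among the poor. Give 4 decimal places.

Poor units: $35, $95, $175, $220 (q = 4 of N = 10).
Shortfall ratios (z−y)/z: 0.8542, 0.6042, 0.2708, 0.0833; sum = 1.812500.
I averages over the q = 4 poor units only: 1.812500 / 4 = 0.4531.

0.4531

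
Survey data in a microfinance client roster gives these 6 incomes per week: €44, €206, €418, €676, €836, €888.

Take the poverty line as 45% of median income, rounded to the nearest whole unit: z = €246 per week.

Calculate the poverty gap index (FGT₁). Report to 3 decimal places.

0.164

Incomes under z: €44, €206 (q = 2 of N = 6).
Gap ratios (z−y)/z: (246−44)/246 = 0.8211; (246−206)/246 = 0.1626.
Σ = 0.983740. Dividing by the full population N = 6 gives P₁ = 0.164.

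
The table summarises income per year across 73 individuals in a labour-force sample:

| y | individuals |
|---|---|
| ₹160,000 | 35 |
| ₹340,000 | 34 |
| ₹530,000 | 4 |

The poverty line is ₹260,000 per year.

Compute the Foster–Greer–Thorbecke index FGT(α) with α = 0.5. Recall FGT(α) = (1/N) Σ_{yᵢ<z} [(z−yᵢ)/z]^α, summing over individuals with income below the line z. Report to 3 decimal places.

0.297

Incomes under z: 35×₹160,000 (q = 35 of N = 73).
Gap ratios (z−y)/z: (260000−160000)/260000 = 0.3846 (×35).
Raised to α = 0.5: 0.62017 (×35).
Sum = 21.706079; FGT(0.5) = 21.706079 / 73 = 0.297.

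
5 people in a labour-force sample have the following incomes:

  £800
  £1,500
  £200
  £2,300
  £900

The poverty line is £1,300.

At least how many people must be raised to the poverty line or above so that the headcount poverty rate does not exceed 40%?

1

3 of the 5 people are poor, so H = 3/5 = 0.600.
A headcount ratio of at most 40% allows at most ⌊0.40 × 5⌋ = 2 poor people.
So at least 3 − 2 = 1 must be lifted.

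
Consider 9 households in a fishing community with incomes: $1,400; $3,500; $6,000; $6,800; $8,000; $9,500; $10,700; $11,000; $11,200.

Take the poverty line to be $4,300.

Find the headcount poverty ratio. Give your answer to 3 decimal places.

0.222

2 of the 9 households have income below $4,300.
H = 2/9 = 0.222.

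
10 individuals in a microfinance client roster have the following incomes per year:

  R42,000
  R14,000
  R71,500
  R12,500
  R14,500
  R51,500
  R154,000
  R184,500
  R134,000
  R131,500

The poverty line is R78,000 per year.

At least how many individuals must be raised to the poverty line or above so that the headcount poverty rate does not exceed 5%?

6

6 of the 10 individuals are poor, so H = 6/10 = 0.600.
A headcount ratio of at most 5% allows at most ⌊0.05 × 10⌋ = 0 poor individuals.
So at least 6 − 0 = 6 must be lifted.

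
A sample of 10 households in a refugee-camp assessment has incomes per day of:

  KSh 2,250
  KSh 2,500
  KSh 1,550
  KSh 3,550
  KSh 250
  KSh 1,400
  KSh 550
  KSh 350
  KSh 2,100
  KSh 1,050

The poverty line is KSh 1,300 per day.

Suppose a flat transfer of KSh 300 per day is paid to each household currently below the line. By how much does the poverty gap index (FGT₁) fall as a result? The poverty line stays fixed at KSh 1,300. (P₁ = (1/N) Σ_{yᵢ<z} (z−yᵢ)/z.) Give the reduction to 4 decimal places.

Before: below the line — KSh 250, KSh 350, KSh 550, KSh 1,050; poverty gap index (FGT₁) = 0.230769.
After the KSh 300 transfer: below the line — KSh 550, KSh 650, KSh 850; poverty gap index (FGT₁) = 0.142308.
Reduction = 0.230769 − 0.142308 = 0.0885.

0.0885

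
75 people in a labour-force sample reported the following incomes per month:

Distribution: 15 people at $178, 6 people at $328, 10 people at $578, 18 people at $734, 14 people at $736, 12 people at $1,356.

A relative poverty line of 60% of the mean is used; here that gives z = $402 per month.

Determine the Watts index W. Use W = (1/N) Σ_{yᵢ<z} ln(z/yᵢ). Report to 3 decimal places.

Below z: 15×$178, 6×$328 (q = 21 of N = 75).
Log shortfalls: ln(402/178) = 0.8147 (×15); ln(402/328) = 0.2034 (×6).
W = 13.440659 / 75 = 0.179.

0.179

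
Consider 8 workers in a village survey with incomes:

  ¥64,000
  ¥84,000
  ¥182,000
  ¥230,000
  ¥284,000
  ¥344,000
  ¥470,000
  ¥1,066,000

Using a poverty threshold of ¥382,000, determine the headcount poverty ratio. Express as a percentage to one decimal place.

6 of the 8 workers have income below ¥382,000.
H = 6/8 = 75.0%.

75.0%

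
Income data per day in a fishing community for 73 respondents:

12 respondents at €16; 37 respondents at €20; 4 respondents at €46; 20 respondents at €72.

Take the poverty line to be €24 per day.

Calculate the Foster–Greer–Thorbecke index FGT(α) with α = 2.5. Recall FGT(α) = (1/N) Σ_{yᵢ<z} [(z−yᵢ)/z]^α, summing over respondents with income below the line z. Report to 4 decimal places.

0.0163

Poor units: 12×€16, 37×€20 (q = 49 of N = 73).
Gap ratios (z−y)/z: (24−16)/24 = 0.3333 (×12); (24−20)/24 = 0.1667 (×37).
Raised to α = 2.5: 0.06415 (×12); 0.01134 (×37).
Sum = 1.189389; FGT(2.5) = 1.189389 / 73 = 0.0163.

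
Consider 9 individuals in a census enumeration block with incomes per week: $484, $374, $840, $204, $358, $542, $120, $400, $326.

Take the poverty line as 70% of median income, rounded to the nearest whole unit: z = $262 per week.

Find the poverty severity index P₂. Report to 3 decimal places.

Below the line: $120, $204 (q = 2 of N = 9).
Gap ratios (z−y)/z: (262−120)/262 = 0.5420; (262−204)/262 = 0.2214.
Squared: 0.2937; 0.0490.
Sum = 0.342754; P₂ = 0.342754 / 9 = 0.038.

0.038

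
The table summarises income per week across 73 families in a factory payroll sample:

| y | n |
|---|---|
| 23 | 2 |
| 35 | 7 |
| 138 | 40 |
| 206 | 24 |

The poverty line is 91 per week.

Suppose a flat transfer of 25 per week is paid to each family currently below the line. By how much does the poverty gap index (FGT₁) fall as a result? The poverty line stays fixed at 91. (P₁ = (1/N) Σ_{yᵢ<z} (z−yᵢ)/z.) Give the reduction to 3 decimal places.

0.034

Before: below the line — 2×23, 7×35; poverty gap index (FGT₁) = 0.07948.
After the 25 transfer: below the line — 2×48, 7×60; poverty gap index (FGT₁) = 0.04561.
Reduction = 0.07948 − 0.04561 = 0.034.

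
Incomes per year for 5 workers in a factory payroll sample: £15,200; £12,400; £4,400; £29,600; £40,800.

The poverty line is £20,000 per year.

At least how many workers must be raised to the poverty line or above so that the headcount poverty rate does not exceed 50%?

3 of the 5 workers are poor, so H = 3/5 = 0.600.
A headcount ratio of at most 50% allows at most ⌊0.50 × 5⌋ = 2 poor workers.
So at least 3 − 2 = 1 must be lifted.

1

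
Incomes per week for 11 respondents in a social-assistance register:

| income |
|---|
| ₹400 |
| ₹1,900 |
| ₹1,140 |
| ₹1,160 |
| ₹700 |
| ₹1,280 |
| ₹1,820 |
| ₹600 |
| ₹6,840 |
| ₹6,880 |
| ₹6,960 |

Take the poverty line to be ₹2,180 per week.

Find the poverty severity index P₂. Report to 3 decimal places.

0.210

Below the line: ₹400, ₹600, ₹700, ₹1,140, ₹1,160, ₹1,280, ₹1,820, ₹1,900 (q = 8 of N = 11).
Gap ratios (z−y)/z: (2180−400)/2180 = 0.8165; (2180−600)/2180 = 0.7248; (2180−700)/2180 = 0.6789; (2180−1140)/2180 = 0.4771; (2180−1160)/2180 = 0.4679; (2180−1280)/2180 = 0.4128; (2180−1820)/2180 = 0.1651; (2180−1900)/2180 = 0.1284.
Squared: 0.6667; 0.5253; 0.4609; 0.2276; 0.2189; 0.1704; 0.0273; 0.0165.
Sum = 2.313610; P₂ = 2.313610 / 11 = 0.210.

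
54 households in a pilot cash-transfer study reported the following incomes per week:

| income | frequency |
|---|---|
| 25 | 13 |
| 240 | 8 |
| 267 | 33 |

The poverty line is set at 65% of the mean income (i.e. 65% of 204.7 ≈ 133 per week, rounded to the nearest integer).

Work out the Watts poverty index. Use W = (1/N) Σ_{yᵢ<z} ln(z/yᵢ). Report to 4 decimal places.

Incomes under z: 13×25 (q = 13 of N = 54).
ln(z/y) terms: ln(133/25) = 1.6715 (×13).
W = 21.729153 / 54 = 0.4024.

0.4024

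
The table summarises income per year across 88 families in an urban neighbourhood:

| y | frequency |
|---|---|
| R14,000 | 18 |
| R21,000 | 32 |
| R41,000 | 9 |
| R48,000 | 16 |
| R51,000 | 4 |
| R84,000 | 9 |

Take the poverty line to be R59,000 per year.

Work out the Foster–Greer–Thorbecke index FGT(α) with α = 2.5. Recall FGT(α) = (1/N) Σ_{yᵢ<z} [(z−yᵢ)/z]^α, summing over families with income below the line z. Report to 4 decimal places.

Below the line: 18×R14,000, 32×R21,000, 9×R41,000, 16×R48,000, 4×R51,000 (q = 79 of N = 88).
Normalized shortfalls: (59000−14000)/59000 = 0.7627 (×18); (59000−21000)/59000 = 0.6441 (×32); (59000−41000)/59000 = 0.3051 (×9); (59000−48000)/59000 = 0.1864 (×16); (59000−51000)/59000 = 0.1356 (×4).
Raised to α = 2.5: 0.50804 (×18); 0.33291 (×32); 0.05141 (×9); 0.01501 (×16); 0.00677 (×4).
Sum = 20.527881; FGT(2.5) = 20.527881 / 88 = 0.2333.

0.2333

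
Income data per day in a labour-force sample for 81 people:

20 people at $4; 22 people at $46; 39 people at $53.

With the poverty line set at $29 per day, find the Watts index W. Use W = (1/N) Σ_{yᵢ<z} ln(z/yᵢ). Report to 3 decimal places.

0.489

Below z: 20×$4 (q = 20 of N = 81).
Log shortfalls: ln(29/4) = 1.9810 (×20).
W = 39.620029 / 81 = 0.489.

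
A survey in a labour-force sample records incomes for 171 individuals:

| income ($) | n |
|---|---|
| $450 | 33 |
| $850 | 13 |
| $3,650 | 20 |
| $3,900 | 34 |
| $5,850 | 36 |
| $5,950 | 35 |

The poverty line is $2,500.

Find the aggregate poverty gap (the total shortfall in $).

$89,100

Below the line: 33×$450, 13×$850 (q = 46 of N = 171).
Individual gaps: 33×(2500−450) = 67650; 13×(2500−850) = 21450.
Aggregate gap = $89,100.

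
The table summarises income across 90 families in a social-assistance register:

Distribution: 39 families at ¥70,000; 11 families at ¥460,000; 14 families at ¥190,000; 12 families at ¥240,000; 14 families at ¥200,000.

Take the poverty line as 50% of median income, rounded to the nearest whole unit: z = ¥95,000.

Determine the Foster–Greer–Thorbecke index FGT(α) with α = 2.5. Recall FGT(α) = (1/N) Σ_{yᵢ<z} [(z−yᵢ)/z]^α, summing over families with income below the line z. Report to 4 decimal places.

0.0154

Below the line: 39×¥70,000 (q = 39 of N = 90).
Gap ratios (z−y)/z: (95000−70000)/95000 = 0.2632 (×39).
Raised to α = 2.5: 0.03553 (×39).
Sum = 1.385497; FGT(2.5) = 1.385497 / 90 = 0.0154.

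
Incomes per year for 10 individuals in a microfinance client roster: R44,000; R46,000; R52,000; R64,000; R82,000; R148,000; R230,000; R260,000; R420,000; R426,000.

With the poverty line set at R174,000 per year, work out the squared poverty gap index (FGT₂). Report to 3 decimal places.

0.229

Below the line: R44,000, R46,000, R52,000, R64,000, R82,000, R148,000 (q = 6 of N = 10).
Normalized shortfalls: (174000−44000)/174000 = 0.7471; (174000−46000)/174000 = 0.7356; (174000−52000)/174000 = 0.7011; (174000−64000)/174000 = 0.6322; (174000−82000)/174000 = 0.5287; (174000−148000)/174000 = 0.1494.
Squared: 0.5582; 0.5412; 0.4916; 0.3997; 0.2796; 0.0223.
Sum = 2.292509; P₂ = 2.292509 / 10 = 0.229.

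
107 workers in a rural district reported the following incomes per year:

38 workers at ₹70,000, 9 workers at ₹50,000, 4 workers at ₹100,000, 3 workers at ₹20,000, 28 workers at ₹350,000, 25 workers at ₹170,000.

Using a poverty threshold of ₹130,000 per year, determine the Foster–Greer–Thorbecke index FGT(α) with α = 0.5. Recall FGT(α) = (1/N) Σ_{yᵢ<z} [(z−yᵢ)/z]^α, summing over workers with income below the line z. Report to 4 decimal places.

Poor units: 3×₹20,000, 9×₹50,000, 38×₹70,000, 4×₹100,000 (q = 54 of N = 107).
Normalized shortfalls: (130000−20000)/130000 = 0.8462 (×3); (130000−50000)/130000 = 0.6154 (×9); (130000−70000)/130000 = 0.4615 (×38); (130000−100000)/130000 = 0.2308 (×4).
Raised to α = 0.5: 0.91987 (×3); 0.78446 (×9); 0.67937 (×38); 0.48038 (×4).
Sum = 37.557234; FGT(0.5) = 37.557234 / 107 = 0.3510.

0.3510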